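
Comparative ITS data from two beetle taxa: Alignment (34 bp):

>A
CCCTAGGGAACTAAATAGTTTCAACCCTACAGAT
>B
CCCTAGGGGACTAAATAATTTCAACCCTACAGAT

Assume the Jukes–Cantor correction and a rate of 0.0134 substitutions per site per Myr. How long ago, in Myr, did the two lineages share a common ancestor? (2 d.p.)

2.29

The sequences differ at 2 of 34 sites (9, 18), so p = 2/34 ≈ 0.058824.
d = −(3/4) ln(1 − 4p/3) = −0.75 ln(1 − 0.078432) = −0.75 ln(0.921568)
  = −0.75 × (-0.081679) = 0.061259 substitutions/site.
Under a molecular clock d = 2μt, so t = d/(2μ) = 0.061259 / (2 × 0.0134) = 2.29 Myr.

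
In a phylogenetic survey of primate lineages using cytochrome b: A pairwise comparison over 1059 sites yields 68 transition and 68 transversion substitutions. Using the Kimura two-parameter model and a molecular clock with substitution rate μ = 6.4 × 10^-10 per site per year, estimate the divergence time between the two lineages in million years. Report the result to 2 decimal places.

P = 68/1059 ≈ 0.064212 and Q = 68/1059 ≈ 0.064212.
Under the Kimura two-parameter model, d = −½ ln(1 − 2P − Q) − ¼ ln(1 − 2Q).
1 − 2P − Q = 0.807364, giving −½ ln(0.807364) = 0.106990.
1 − 2Q = 0.871576, giving −¼ ln(0.871576) = 0.034363.
d = 0.106990 + 0.034363 = 0.141353.
Under a molecular clock d = 2μt, so t = d/(2μ) = 0.141353 / (2 × 6.4 × 10^-10) = 110.43 million years.

110.43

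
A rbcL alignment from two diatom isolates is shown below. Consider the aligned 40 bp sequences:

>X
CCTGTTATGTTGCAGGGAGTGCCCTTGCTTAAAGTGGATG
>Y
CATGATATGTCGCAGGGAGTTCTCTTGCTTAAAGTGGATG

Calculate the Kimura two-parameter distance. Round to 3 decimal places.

0.137

Of 40 sites, 2 differences are transitions and 3 are transversions, so P = 2/40 = 0.05 and Q = 3/40 = 0.075.
Under the Kimura two-parameter model, d = −½ ln(1 − 2P − Q) − ¼ ln(1 − 2Q).
1 − 2P − Q = 0.825, giving −½ ln(0.825) = 0.096186.
1 − 2Q = 0.85, giving −¼ ln(0.85) = 0.040630.
d = 0.096186 + 0.040630 = 0.136816.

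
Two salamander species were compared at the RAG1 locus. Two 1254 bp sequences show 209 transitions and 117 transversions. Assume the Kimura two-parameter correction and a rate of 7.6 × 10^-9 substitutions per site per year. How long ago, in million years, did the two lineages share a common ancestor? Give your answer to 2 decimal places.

P = 209/1254 ≈ 0.166667 and Q = 117/1254 ≈ 0.093301.
Under the Kimura two-parameter model, d = −½ ln(1 − 2P − Q) − ¼ ln(1 − 2Q).
1 − 2P − Q = 0.573365, giving −½ ln(0.573365) = 0.278116.
1 − 2Q = 0.813398, giving −¼ ln(0.813398) = 0.051634.
d = 0.278116 + 0.051634 = 0.329750.
Under a molecular clock d = 2μt, so t = d/(2μ) = 0.329750 / (2 × 7.6 × 10^-9) = 21.69 million years.

21.69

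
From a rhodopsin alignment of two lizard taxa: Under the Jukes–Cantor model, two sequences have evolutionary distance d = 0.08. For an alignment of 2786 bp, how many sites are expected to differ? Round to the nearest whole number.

Invert JC69: p = (3/4)(1 − e^(−4d/3)) = 0.75 × (1 − e^(-0.106667)) = 0.75 × (1 − 0.898825) = 0.075881.
Expected differing sites = pL ≈ 0.075881 × 2786 = 211.404466 ≈ 211.

211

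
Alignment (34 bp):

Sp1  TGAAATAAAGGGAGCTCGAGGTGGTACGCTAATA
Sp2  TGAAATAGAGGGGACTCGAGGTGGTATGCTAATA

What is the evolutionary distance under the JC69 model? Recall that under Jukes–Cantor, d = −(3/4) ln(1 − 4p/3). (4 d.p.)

0.1280

The sequences differ at 4 of 34 sites (8, 13, 14, 27), so p = 4/34 ≈ 0.117647.
d = −(3/4) ln(1 − 4p/3) = −0.75 ln(1 − 0.156863) = −0.75 ln(0.843137)
  = −0.75 × (-0.170626) = 0.127970 substitutions/site.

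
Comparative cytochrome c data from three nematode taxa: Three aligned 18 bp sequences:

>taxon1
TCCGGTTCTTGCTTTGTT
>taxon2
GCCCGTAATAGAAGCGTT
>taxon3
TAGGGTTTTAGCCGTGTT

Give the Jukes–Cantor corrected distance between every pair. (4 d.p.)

taxon1–taxon2: 9/18 sites differ → p = 0.5, d = −0.75 ln(1 − 0.666667) = 0.823960 ≈ 0.8240.
taxon1–taxon3: 6/18 sites differ → p ≈ 0.333333, d = −0.75 ln(1 − 0.444444) = 0.440839 ≈ 0.4408.
taxon2–taxon3: 9/18 sites differ → p = 0.5, d = −0.75 ln(1 − 0.666667) = 0.823960 ≈ 0.8240.

d(taxon1,taxon2) = 0.8240, d(taxon1,taxon3) = 0.4408, d(taxon2,taxon3) = 0.8240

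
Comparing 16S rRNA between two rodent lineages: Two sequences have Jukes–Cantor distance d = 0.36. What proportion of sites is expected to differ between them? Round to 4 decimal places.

p = (3/4)(1 − e^(−4d/3)) = 0.75 × (1 − e^(-0.48)) = 0.75 × (1 − 0.618783) = 0.285913.

0.2859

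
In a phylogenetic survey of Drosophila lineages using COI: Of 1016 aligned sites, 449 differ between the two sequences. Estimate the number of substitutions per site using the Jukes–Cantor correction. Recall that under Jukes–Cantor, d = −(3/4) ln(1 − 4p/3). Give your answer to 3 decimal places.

0.667

p = 449/1016 ≈ 0.441929.
d = −(3/4) ln(1 − 4p/3) = −0.75 ln(1 − 0.589239) = −0.75 ln(0.410761)
  = −0.75 × (-0.889744) = 0.667308 substitutions/site.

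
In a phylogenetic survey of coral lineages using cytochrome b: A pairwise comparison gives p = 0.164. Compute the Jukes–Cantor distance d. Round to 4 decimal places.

0.1851

d = −(3/4) ln(1 − 4p/3) = −0.75 ln(1 − 0.218667) = −0.75 ln(0.781333)
  = −0.75 × (-0.246754) = 0.185066 substitutions/site.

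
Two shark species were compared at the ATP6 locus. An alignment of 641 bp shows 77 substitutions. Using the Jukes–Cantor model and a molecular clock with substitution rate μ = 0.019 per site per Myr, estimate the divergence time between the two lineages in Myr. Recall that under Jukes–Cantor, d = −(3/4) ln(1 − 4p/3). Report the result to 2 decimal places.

p = 77/641 ≈ 0.120125.
d = −(3/4) ln(1 − 4p/3) = −0.75 ln(1 − 0.160167) = −0.75 ln(0.839833)
  = −0.75 × (-0.174552) = 0.130914 substitutions/site.
Under a molecular clock d = 2μt, so t = d/(2μ) = 0.130914 / (2 × 0.019) = 3.45 Myr.

3.45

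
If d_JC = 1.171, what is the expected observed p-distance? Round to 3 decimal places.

0.593

p = (3/4)(1 − e^(−4d/3)) = 0.75 × (1 − e^(-1.561333)) = 0.75 × (1 − 0.209856) = 0.592608.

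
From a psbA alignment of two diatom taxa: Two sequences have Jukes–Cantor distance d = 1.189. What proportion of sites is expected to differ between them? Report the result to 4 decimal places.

0.5963

p = (3/4)(1 − e^(−4d/3)) = 0.75 × (1 − e^(-1.585333)) = 0.75 × (1 − 0.204880) = 0.596340.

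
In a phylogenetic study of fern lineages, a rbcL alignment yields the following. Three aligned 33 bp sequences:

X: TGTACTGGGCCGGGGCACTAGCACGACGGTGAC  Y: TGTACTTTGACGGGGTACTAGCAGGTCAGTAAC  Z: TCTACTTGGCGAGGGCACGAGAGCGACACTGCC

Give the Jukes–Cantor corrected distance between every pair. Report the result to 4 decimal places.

d(X,Y) = 0.2928, d(X,Z) = 0.3882, d(Y,Z) = 0.6254

X–Y: 8/33 sites differ → p ≈ 0.242424, d = −0.75 ln(1 − 0.323232) = 0.292820 ≈ 0.2928.
X–Z: 10/33 sites differ → p ≈ 0.30303, d = −0.75 ln(1 − 0.40404) = 0.388186 ≈ 0.3882.
Y–Z: 14/33 sites differ → p ≈ 0.424242, d = −0.75 ln(1 − 0.565656) = 0.625439 ≈ 0.6254.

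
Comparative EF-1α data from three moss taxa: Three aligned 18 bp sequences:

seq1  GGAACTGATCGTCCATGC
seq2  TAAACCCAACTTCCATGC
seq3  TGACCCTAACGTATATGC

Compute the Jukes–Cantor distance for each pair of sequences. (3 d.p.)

seq1–seq2: 6/18 sites differ → p ≈ 0.333333, d = −0.75 ln(1 − 0.444444) = 0.440839 ≈ 0.441.
seq1–seq3: 7/18 sites differ → p ≈ 0.388889, d = −0.75 ln(1 − 0.518519) = 0.548166 ≈ 0.548.
seq2–seq3: 6/18 sites differ → p ≈ 0.333333, d = −0.75 ln(1 − 0.444444) = 0.440839 ≈ 0.441.

d(seq1,seq2) = 0.441, d(seq1,seq3) = 0.548, d(seq2,seq3) = 0.441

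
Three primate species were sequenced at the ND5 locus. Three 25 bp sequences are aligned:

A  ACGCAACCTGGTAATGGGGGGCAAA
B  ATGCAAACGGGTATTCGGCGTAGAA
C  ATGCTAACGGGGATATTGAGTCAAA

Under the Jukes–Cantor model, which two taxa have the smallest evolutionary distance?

B and C

A–B: 9/25 differ, p = 0.360, d = 0.490.
A–C: 11/25 differ, p = 0.440, d = 0.663.
B–C: 8/25 differ, p = 0.320, d = 0.417.
The smallest distance is between B and C.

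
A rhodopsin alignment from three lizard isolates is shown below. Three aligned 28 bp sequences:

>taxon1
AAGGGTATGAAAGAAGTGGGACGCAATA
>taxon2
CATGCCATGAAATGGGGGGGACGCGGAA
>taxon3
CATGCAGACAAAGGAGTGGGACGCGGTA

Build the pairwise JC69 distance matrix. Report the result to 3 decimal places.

taxon1–taxon2: 11/28 sites differ → p ≈ 0.392857, d = −0.75 ln(1 − 0.523809) = 0.556452 ≈ 0.556.
taxon1–taxon3: 10/28 sites differ → p ≈ 0.357143, d = −0.75 ln(1 − 0.476191) = 0.484971 ≈ 0.485.
taxon2–taxon3: 8/28 sites differ → p ≈ 0.285714, d = −0.75 ln(1 − 0.380952) = 0.359679 ≈ 0.360.

d(taxon1,taxon2) = 0.556, d(taxon1,taxon3) = 0.485, d(taxon2,taxon3) = 0.360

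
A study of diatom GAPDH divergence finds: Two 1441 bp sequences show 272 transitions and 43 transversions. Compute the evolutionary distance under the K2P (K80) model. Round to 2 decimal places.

P = 272/1441 ≈ 0.188758 and Q = 43/1441 ≈ 0.02984.
Under the Kimura two-parameter model, d = −½ ln(1 − 2P − Q) − ¼ ln(1 − 2Q).
1 − 2P − Q = 0.592644, giving −½ ln(0.592644) = 0.261581.
1 − 2Q = 0.94032, giving −¼ ln(0.94032) = 0.015384.
d = 0.261581 + 0.015384 = 0.276965.

0.28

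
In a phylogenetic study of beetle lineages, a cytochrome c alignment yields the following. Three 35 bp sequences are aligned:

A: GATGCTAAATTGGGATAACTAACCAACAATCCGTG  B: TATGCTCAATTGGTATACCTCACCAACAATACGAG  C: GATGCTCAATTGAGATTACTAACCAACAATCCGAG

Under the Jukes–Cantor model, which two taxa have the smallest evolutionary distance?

A–B: 7/35 differ, p = 0.200, d = 0.233.
A–C: 4/35 differ, p = 0.114, d = 0.124.
B–C: 7/35 differ, p = 0.200, d = 0.233.
The smallest distance is between A and C.

A and C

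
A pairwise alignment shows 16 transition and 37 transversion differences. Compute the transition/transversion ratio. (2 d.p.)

0.43

R = 16/37 = 0.432432… ≈ 0.43 (to 2 d.p.).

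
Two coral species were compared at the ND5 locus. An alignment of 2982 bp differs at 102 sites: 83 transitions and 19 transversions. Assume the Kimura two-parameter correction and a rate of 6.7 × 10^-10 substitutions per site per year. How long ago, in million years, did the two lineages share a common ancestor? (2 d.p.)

P = 83/2982 ≈ 0.027834 and Q = 19/2982 ≈ 0.006372.
Under the Kimura two-parameter model, d = −½ ln(1 − 2P − Q) − ¼ ln(1 − 2Q).
1 − 2P − Q = 0.93796, giving −½ ln(0.93796) = 0.032024.
1 − 2Q = 0.987256, giving −¼ ln(0.987256) = 0.003206.
d = 0.032024 + 0.003206 = 0.035230.
Under a molecular clock d = 2μt, so t = d/(2μ) = 0.035230 / (2 × 6.7 × 10^-10) = 26.29 million years.

26.29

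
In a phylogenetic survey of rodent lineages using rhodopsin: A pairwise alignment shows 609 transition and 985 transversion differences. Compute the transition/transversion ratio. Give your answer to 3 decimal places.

R = 609/985 = 0.618274… ≈ 0.618 (to 3 d.p.).

0.618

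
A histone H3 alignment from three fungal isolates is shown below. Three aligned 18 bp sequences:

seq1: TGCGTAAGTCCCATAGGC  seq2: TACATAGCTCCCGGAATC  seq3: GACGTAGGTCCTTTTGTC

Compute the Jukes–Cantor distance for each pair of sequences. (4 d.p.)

seq1–seq2: 8/18 sites differ → p ≈ 0.444444, d = −0.75 ln(1 − 0.592592) = 0.673455 ≈ 0.6735.
seq1–seq3: 7/18 sites differ → p ≈ 0.388889, d = −0.75 ln(1 − 0.518519) = 0.548166 ≈ 0.5482.
seq2–seq3: 8/18 sites differ → p ≈ 0.444444, d = −0.75 ln(1 − 0.592592) = 0.673455 ≈ 0.6735.

d(seq1,seq2) = 0.6735, d(seq1,seq3) = 0.5482, d(seq2,seq3) = 0.6735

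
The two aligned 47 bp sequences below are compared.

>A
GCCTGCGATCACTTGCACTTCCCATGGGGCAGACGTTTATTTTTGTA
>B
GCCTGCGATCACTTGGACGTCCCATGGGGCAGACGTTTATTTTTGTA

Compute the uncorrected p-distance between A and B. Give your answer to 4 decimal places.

0.0426

The sequences differ at 2 of 47 positions (sites 16, 19).
p = 2/47 = 0.042553… ≈ 0.0426 (to 4 d.p.).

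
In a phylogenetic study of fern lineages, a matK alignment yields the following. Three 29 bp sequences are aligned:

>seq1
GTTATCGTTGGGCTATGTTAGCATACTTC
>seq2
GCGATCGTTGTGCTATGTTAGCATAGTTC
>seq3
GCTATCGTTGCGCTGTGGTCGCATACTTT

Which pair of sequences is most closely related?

seq1 and seq2

seq1–seq2: 4/29 differ, p = 0.138, d = 0.152.
seq1–seq3: 6/29 differ, p = 0.207, d = 0.242.
seq2–seq3: 7/29 differ, p = 0.241, d = 0.291.
The smallest distance is between seq1 and seq2.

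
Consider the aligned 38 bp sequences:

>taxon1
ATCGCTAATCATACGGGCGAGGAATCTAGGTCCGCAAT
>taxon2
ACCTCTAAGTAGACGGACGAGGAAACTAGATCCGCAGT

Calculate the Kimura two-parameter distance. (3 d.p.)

Of 38 sites, 5 differences are transitions and 4 are transversions, so P = 5/38 ≈ 0.131579 and Q = 4/38 ≈ 0.105263.
Under the Kimura two-parameter model, d = −½ ln(1 − 2P − Q) − ¼ ln(1 − 2Q).
1 − 2P − Q = 0.631579, giving −½ ln(0.631579) = 0.229766.
1 − 2Q = 0.789474, giving −¼ ln(0.789474) = 0.059097.
d = 0.229766 + 0.059097 = 0.288863.

0.289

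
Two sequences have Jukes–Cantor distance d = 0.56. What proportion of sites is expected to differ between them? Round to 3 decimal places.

p = (3/4)(1 − e^(−4d/3)) = 0.75 × (1 − e^(-0.746667)) = 0.75 × (1 − 0.473944) = 0.394542.

0.395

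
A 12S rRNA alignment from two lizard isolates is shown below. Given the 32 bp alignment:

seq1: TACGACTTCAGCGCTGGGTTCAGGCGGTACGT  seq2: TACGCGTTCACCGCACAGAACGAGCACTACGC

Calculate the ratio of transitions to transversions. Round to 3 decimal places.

Transitions are A↔G and C↔T; transversions are all other mismatches.
Transitions: 5. Transversions: 8.
R = 5/8 = 0.625.

0.625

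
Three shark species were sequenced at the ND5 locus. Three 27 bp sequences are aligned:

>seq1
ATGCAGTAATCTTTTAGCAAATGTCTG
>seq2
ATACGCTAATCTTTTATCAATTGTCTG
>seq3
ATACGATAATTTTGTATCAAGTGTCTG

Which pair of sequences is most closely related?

seq1–seq2: 5/27 differ, p = 0.185, d = 0.213.
seq1–seq3: 7/27 differ, p = 0.259, d = 0.318.
seq2–seq3: 4/27 differ, p = 0.148, d = 0.165.
The smallest distance is between seq2 and seq3.

seq2 and seq3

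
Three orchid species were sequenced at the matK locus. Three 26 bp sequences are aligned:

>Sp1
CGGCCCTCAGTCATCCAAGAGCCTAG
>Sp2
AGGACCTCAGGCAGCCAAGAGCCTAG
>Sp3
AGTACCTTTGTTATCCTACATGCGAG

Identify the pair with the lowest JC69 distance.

Sp1–Sp2: 4/26 differ, p = 0.154, d = 0.172.
Sp1–Sp3: 11/26 differ, p = 0.423, d = 0.623.
Sp2–Sp3: 11/26 differ, p = 0.423, d = 0.623.
The smallest distance is between Sp1 and Sp2.

Sp1 and Sp2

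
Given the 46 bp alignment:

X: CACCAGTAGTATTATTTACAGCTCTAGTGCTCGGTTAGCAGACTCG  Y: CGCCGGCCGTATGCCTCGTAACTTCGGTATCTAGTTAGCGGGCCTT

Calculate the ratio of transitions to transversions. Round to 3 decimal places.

Transitions are A↔G and C↔T; transversions are all other mismatches.
Transitions: 20. Transversions: 4.
R = 20/4 = 5.000.

5.000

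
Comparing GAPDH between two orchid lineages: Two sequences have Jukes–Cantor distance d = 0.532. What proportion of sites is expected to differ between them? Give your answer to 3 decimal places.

p = (3/4)(1 − e^(−4d/3)) = 0.75 × (1 − e^(-0.709333)) = 0.75 × (1 − 0.491972) = 0.381021.

0.381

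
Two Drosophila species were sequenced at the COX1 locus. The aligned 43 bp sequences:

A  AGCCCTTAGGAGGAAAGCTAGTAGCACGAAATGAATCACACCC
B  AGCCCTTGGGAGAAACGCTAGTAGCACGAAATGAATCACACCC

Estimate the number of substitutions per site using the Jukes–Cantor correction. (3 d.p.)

0.073

The sequences differ at 3 of 43 sites (8, 13, 16), so p = 3/43 ≈ 0.069767.
d = −(3/4) ln(1 − 4p/3) = −0.75 ln(1 − 0.093023) = −0.75 ln(0.906977)
  = −0.75 × (-0.097638) = 0.073229 substitutions/site.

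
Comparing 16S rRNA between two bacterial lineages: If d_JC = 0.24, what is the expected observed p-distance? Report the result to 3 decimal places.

0.205

p = (3/4)(1 − e^(−4d/3)) = 0.75 × (1 − e^(-0.32)) = 0.75 × (1 − 0.726149) = 0.205388.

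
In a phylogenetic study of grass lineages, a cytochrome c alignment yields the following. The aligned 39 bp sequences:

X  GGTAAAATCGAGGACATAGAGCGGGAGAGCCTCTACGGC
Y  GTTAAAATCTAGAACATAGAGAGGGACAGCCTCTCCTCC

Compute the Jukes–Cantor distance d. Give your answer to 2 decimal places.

0.24

The sequences differ at 8 of 39 sites (2, 10, 13, 22, 27, 35, 37, 38), so p = 8/39 ≈ 0.205128.
d = −(3/4) ln(1 − 4p/3) = −0.75 ln(1 − 0.273504) = −0.75 ln(0.726496)
  = −0.75 × (-0.319522) = 0.239642 substitutions/site.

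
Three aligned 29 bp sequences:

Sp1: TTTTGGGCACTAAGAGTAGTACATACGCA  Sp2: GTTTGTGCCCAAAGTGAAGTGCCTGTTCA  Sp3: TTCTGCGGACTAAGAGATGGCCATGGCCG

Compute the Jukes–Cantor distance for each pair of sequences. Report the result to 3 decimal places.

Sp1–Sp2: 11/29 sites differ → p ≈ 0.37931, d = −0.75 ln(1 − 0.505747) = 0.528531 ≈ 0.529.
Sp1–Sp3: 11/29 sites differ → p ≈ 0.37931, d = −0.75 ln(1 − 0.505747) = 0.528531 ≈ 0.529.
Sp2–Sp3: 14/29 sites differ → p ≈ 0.482759, d = −0.75 ln(1 − 0.643679) = 0.773942 ≈ 0.774.

d(Sp1,Sp2) = 0.529, d(Sp1,Sp3) = 0.529, d(Sp2,Sp3) = 0.774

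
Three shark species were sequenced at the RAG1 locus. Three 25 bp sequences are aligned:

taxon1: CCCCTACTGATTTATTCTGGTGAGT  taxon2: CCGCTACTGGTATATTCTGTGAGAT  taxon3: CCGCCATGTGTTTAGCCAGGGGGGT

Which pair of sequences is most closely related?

taxon1 and taxon2

taxon1–taxon2: 8/25 differ, p = 0.320, d = 0.417.
taxon1–taxon3: 11/25 differ, p = 0.440, d = 0.663.
taxon2–taxon3: 11/25 differ, p = 0.440, d = 0.663.
The smallest distance is between taxon1 and taxon2.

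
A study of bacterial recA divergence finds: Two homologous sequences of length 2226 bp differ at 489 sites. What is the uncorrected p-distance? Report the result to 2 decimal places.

p = 489/2226 = 0.219676… ≈ 0.22 (to 2 d.p.).

0.22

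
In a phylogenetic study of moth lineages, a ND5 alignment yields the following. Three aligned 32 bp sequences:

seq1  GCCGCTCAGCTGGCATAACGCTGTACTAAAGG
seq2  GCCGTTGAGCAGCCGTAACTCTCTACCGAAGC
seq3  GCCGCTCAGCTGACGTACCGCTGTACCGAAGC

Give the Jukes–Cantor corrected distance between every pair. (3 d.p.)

seq1–seq2: 10/32 sites differ → p = 0.3125, d = −0.75 ln(1 − 0.416667) = 0.404248 ≈ 0.404.
seq1–seq3: 6/32 sites differ → p = 0.1875, d = −0.75 ln(1 − 0.25) = 0.215762 ≈ 0.216.
seq2–seq3: 7/32 sites differ → p = 0.21875, d = −0.75 ln(1 − 0.291667) = 0.258631 ≈ 0.259.

d(seq1,seq2) = 0.404, d(seq1,seq3) = 0.216, d(seq2,seq3) = 0.259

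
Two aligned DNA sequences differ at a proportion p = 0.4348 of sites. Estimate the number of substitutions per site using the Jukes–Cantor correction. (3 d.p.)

0.650

d = −(3/4) ln(1 − 4p/3) = −0.75 ln(1 − 0.579733) = −0.75 ln(0.420267)
  = −0.75 × (-0.866865) = 0.650149 substitutions/site.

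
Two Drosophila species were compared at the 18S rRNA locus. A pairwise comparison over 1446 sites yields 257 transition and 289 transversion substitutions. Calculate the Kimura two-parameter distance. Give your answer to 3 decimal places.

P = 257/1446 ≈ 0.177732 and Q = 289/1446 ≈ 0.199862.
Under the Kimura two-parameter model, d = −½ ln(1 − 2P − Q) − ¼ ln(1 − 2Q).
1 − 2P − Q = 0.444674, giving −½ ln(0.444674) = 0.405207.
1 − 2Q = 0.600276, giving −¼ ln(0.600276) = 0.127591.
d = 0.405207 + 0.127591 = 0.532798.

0.533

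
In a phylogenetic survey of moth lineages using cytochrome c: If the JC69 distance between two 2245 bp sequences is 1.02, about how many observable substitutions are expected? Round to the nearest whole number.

Invert JC69: p = (3/4)(1 − e^(−4d/3)) = 0.75 × (1 − e^(-1.36)) = 0.75 × (1 − 0.256661) = 0.557504.
Expected differing sites = pL ≈ 0.557504 × 2245 = 1251.59648 ≈ 1252.

1252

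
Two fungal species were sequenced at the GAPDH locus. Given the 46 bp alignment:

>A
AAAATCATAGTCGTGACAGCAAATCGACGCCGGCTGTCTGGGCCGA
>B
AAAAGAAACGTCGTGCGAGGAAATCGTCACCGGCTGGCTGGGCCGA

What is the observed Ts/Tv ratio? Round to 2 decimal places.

0.11

Transitions are A↔G and C↔T; transversions are all other mismatches.
Transitions: 1. Transversions: 9.
R = 1/9 = 0.111111… ≈ 0.11 (to 2 d.p.).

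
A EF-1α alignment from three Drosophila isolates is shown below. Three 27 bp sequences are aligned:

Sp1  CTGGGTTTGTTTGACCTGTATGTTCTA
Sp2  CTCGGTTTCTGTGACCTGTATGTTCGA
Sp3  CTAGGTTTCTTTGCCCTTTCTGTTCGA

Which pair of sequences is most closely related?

Sp1 and Sp2

Sp1–Sp2: 4/27 differ, p = 0.148, d = 0.165.
Sp1–Sp3: 6/27 differ, p = 0.222, d = 0.264.
Sp2–Sp3: 5/27 differ, p = 0.185, d = 0.213.
The smallest distance is between Sp1 and Sp2.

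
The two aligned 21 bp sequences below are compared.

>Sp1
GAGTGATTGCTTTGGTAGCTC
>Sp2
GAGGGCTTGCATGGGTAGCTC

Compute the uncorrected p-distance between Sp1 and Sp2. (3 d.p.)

0.190

The sequences differ at 4 of 21 positions (sites 4, 6, 11, 13).
p = 4/21 = 0.190476… ≈ 0.190 (to 3 d.p.).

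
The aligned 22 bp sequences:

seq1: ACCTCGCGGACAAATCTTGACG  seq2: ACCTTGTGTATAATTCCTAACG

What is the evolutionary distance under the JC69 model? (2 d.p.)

0.41

The sequences differ at 7 of 22 sites (5, 7, 9, 11, 14, 17, 19), so p = 7/22 ≈ 0.318182.
d = −(3/4) ln(1 − 4p/3) = −0.75 ln(1 − 0.424243) = −0.75 ln(0.575757)
  = −0.75 × (-0.552070) = 0.414053 substitutions/site.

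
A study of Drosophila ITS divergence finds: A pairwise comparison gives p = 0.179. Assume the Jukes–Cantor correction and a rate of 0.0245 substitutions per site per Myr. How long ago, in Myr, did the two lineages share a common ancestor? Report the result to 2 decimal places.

d = −(3/4) ln(1 − 4p/3) = −0.75 ln(1 − 0.238667) = −0.75 ln(0.761333)
  = −0.75 × (-0.272684) = 0.204513 substitutions/site.
Under a molecular clock d = 2μt, so t = d/(2μ) = 0.204513 / (2 × 0.0245) = 4.17 Myr.

4.17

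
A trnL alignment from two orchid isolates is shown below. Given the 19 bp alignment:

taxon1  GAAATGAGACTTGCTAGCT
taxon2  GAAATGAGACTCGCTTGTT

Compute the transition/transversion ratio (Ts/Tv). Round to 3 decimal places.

Transitions are A↔G and C↔T; transversions are all other mismatches.
Transitions: 2. Transversions: 1.
R = 2/1 = 2.000.

2.000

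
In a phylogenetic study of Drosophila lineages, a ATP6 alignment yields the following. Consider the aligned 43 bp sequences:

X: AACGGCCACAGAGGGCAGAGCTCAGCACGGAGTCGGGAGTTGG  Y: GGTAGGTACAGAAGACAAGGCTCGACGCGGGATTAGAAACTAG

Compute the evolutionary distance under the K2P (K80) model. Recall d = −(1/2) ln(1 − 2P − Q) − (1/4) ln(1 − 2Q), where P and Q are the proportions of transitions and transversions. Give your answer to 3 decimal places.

Of 43 sites, 20 differences are transitions and 1 are transversions, so P = 20/43 ≈ 0.465116 and Q = 1/43 ≈ 0.023256.
Under the Kimura two-parameter model, d = −½ ln(1 − 2P − Q) − ¼ ln(1 − 2Q).
1 − 2P − Q = 0.046512, giving −½ ln(0.046512) = 1.534022.
1 − 2Q = 0.953488, giving −¼ ln(0.953488) = 0.011907.
d = 1.534022 + 0.011907 = 1.545929.

1.546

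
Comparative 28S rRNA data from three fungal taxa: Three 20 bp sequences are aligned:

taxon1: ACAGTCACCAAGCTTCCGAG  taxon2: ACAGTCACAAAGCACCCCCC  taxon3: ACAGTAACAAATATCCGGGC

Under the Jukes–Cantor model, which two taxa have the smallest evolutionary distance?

taxon1–taxon2: 6/20 differ, p = 0.300, d = 0.383.
taxon1–taxon3: 8/20 differ, p = 0.400, d = 0.572.
taxon2–taxon3: 7/20 differ, p = 0.350, d = 0.471.
The smallest distance is between taxon1 and taxon2.

taxon1 and taxon2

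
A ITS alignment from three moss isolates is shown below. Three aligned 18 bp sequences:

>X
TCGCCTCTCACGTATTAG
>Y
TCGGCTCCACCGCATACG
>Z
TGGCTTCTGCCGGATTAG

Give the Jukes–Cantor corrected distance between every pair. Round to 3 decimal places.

d(X,Y) = 0.548, d(X,Z) = 0.347, d(Y,Z) = 0.673

X–Y: 7/18 sites differ → p ≈ 0.388889, d = −0.75 ln(1 − 0.518519) = 0.548166 ≈ 0.548.
X–Z: 5/18 sites differ → p ≈ 0.277778, d = −0.75 ln(1 − 0.370371) = 0.346968 ≈ 0.347.
Y–Z: 8/18 sites differ → p ≈ 0.444444, d = −0.75 ln(1 − 0.592592) = 0.673455 ≈ 0.673.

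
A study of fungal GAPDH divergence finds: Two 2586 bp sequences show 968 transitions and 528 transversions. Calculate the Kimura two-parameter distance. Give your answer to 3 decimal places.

P = 968/2586 ≈ 0.374323 and Q = 528/2586 ≈ 0.204176.
Under the Kimura two-parameter model, d = −½ ln(1 − 2P − Q) − ¼ ln(1 − 2Q).
1 − 2P − Q = 0.047178, giving −½ ln(0.047178) = 1.526914.
1 − 2Q = 0.591648, giving −¼ ln(0.591648) = 0.131211.
d = 1.526914 + 0.131211 = 1.658125.

1.658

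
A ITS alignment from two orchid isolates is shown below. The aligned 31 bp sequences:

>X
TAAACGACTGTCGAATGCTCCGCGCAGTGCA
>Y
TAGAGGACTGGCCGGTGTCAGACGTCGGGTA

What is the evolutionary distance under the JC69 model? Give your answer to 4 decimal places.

0.7771

The sequences differ at 15 of 31 sites, so p = 15/31 ≈ 0.483871.
d = −(3/4) ln(1 − 4p/3) = −0.75 ln(1 − 0.645161) = −0.75 ln(0.354839)
  = −0.75 × (-1.036091) = 0.777068 substitutions/site.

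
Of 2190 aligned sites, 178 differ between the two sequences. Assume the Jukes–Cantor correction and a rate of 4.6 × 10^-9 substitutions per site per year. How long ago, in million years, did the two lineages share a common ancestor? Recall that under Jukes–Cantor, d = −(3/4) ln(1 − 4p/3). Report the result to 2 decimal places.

9.35

p = 178/2190 ≈ 0.081279.
d = −(3/4) ln(1 − 4p/3) = −0.75 ln(1 − 0.108372) = −0.75 ln(0.891628)
  = −0.75 × (-0.114706) = 0.086030 substitutions/site.
Under a molecular clock d = 2μt, so t = d/(2μ) = 0.086030 / (2 × 4.6 × 10^-9) = 9.35 million years.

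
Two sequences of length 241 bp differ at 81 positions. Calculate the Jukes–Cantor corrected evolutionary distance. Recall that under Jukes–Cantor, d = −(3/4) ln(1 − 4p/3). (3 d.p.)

0.446

p = 81/241 ≈ 0.3361.
d = −(3/4) ln(1 − 4p/3) = −0.75 ln(1 − 0.448133) = −0.75 ln(0.551867)
  = −0.75 × (-0.594448) = 0.445836 substitutions/site.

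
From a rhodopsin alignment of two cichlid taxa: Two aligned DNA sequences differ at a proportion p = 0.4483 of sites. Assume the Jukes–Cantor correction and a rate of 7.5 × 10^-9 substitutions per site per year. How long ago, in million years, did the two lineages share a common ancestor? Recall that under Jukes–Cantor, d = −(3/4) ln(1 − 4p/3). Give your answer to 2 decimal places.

d = −(3/4) ln(1 − 4p/3) = −0.75 ln(1 − 0.597733) = −0.75 ln(0.402267)
  = −0.75 × (-0.910639) = 0.682979 substitutions/site.
Under a molecular clock d = 2μt, so t = d/(2μ) = 0.682979 / (2 × 7.5 × 10^-9) = 45.53 million years.

45.53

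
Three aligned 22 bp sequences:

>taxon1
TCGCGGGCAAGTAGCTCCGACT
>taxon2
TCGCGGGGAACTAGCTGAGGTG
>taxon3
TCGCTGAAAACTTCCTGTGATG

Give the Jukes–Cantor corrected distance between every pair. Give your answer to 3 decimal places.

d(taxon1,taxon2) = 0.414, d(taxon1,taxon3) = 0.699, d(taxon2,taxon3) = 0.414

taxon1–taxon2: 7/22 sites differ → p ≈ 0.318182, d = −0.75 ln(1 − 0.424243) = 0.414052 ≈ 0.414.
taxon1–taxon3: 10/22 sites differ → p ≈ 0.454545, d = −0.75 ln(1 − 0.60606) = 0.698667 ≈ 0.699.
taxon2–taxon3: 7/22 sites differ → p ≈ 0.318182, d = −0.75 ln(1 − 0.424243) = 0.414052 ≈ 0.414.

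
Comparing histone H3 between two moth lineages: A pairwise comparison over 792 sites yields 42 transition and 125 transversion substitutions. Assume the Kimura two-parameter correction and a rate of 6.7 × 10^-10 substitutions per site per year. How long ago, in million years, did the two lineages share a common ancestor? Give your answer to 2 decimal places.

185.08

P = 42/792 ≈ 0.05303 and Q = 125/792 ≈ 0.157828.
Under the Kimura two-parameter model, d = −½ ln(1 − 2P − Q) − ¼ ln(1 − 2Q).
1 − 2P − Q = 0.736112, giving −½ ln(0.736112) = 0.153186.
1 − 2Q = 0.684344, giving −¼ ln(0.684344) = 0.094824.
d = 0.153186 + 0.094824 = 0.248010.
Under a molecular clock d = 2μt, so t = d/(2μ) = 0.248010 / (2 × 6.7 × 10^-10) = 185.08 million years.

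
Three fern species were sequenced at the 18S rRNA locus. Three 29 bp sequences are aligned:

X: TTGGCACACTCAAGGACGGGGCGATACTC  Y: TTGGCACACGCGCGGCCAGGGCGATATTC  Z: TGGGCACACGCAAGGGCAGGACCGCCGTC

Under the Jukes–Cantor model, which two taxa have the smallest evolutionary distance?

X–Y: 6/29 differ, p = 0.207, d = 0.242.
X–Z: 10/29 differ, p = 0.345, d = 0.462.
Y–Z: 10/29 differ, p = 0.345, d = 0.462.
The smallest distance is between X and Y.

X and Y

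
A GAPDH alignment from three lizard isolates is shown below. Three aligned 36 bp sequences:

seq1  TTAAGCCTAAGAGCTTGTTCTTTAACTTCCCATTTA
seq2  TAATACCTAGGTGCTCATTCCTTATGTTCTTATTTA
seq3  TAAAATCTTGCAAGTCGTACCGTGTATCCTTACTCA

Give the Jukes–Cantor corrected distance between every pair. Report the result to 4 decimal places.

seq1–seq2: 12/36 sites differ → p ≈ 0.333333, d = −0.75 ln(1 − 0.444444) = 0.440839 ≈ 0.4408.
seq1–seq3: 20/36 sites differ → p ≈ 0.555556, d = −0.75 ln(1 − 0.740741) = 1.012446 ≈ 1.0124.
seq2–seq3: 15/36 sites differ → p ≈ 0.416667, d = −0.75 ln(1 − 0.555556) = 0.608198 ≈ 0.6082.

d(seq1,seq2) = 0.4408, d(seq1,seq3) = 1.0124, d(seq2,seq3) = 0.6082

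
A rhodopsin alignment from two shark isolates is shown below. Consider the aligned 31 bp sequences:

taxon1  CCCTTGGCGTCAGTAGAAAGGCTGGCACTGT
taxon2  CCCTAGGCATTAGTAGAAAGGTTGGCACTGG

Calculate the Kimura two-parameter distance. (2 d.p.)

0.18

Of 31 sites, 3 differences are transitions and 2 are transversions, so P = 3/31 ≈ 0.096774 and Q = 2/31 ≈ 0.064516.
Under the Kimura two-parameter model, d = −½ ln(1 − 2P − Q) − ¼ ln(1 − 2Q).
1 − 2P − Q = 0.741936, giving −½ ln(0.741936) = 0.149246.
1 − 2Q = 0.870968, giving −¼ ln(0.870968) = 0.034538.
d = 0.149246 + 0.034538 = 0.183784.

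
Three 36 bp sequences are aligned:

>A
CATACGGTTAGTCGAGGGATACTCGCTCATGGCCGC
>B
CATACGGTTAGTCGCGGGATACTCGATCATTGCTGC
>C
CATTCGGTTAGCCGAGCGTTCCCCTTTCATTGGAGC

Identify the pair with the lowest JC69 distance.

A–B: 4/36 differ, p = 0.111, d = 0.120.
A–C: 11/36 differ, p = 0.306, d = 0.392.
B–C: 11/36 differ, p = 0.306, d = 0.392.
The smallest distance is between A and B.

A and B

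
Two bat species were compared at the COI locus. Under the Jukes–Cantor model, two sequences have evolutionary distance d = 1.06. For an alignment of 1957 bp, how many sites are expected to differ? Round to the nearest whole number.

1111

Invert JC69: p = (3/4)(1 − e^(−4d/3)) = 0.75 × (1 − e^(-1.413333)) = 0.75 × (1 − 0.243331) = 0.567502.
Expected differing sites = pL ≈ 0.567502 × 1957 = 1110.601414 ≈ 1111.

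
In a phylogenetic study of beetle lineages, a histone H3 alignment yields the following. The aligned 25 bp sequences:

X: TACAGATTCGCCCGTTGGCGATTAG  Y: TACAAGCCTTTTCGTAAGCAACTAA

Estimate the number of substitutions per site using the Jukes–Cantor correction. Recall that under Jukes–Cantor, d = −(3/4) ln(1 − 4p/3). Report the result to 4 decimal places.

The sequences differ at 13 of 25 sites, so p = 13/25 = 0.52.
d = −(3/4) ln(1 − 4p/3) = −0.75 ln(1 − 0.693333) = −0.75 ln(0.306667)
  = −0.75 × (-1.181993) = 0.886495 substitutions/site.

0.8865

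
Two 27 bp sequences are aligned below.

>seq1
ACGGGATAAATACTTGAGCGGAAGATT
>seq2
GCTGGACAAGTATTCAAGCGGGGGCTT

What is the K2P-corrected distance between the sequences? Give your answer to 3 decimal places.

Of 27 sites, 8 differences are transitions and 2 are transversions, so P = 8/27 ≈ 0.296296 and Q = 2/27 ≈ 0.074074.
Under the Kimura two-parameter model, d = −½ ln(1 − 2P − Q) − ¼ ln(1 − 2Q).
1 − 2P − Q = 0.333334, giving −½ ln(0.333334) = 0.549305.
1 − 2Q = 0.851852, giving −¼ ln(0.851852) = 0.040086.
d = 0.549305 + 0.040086 = 0.589391.

0.589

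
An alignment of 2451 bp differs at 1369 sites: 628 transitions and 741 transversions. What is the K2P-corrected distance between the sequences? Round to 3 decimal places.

1.075

P = 628/2451 ≈ 0.256222 and Q = 741/2451 ≈ 0.302326.
Under the Kimura two-parameter model, d = −½ ln(1 − 2P − Q) − ¼ ln(1 − 2Q).
1 − 2P − Q = 0.18523, giving −½ ln(0.18523) = 0.843078.
1 − 2Q = 0.395348, giving −¼ ln(0.395348) = 0.231997.
d = 0.843078 + 0.231997 = 1.075075.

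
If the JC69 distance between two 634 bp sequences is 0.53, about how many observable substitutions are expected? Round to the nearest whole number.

Invert JC69: p = (3/4)(1 − e^(−4d/3)) = 0.75 × (1 − e^(-0.706667)) = 0.75 × (1 − 0.493286) = 0.380036.
Expected differing sites = pL ≈ 0.380036 × 634 = 240.942824 ≈ 241.

241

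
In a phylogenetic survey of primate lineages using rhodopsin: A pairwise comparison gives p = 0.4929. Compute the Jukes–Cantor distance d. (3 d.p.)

0.803

d = −(3/4) ln(1 − 4p/3) = −0.75 ln(1 − 0.6572) = −0.75 ln(0.3428)
  = −0.75 × (-1.070608) = 0.802956 substitutions/site.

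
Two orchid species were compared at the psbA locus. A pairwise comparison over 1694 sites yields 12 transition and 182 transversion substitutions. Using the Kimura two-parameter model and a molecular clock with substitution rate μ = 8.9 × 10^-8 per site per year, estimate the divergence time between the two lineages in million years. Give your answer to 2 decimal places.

P = 12/1694 ≈ 0.007084 and Q = 182/1694 ≈ 0.107438.
Under the Kimura two-parameter model, d = −½ ln(1 − 2P − Q) − ¼ ln(1 − 2Q).
1 − 2P − Q = 0.878394, giving −½ ln(0.878394) = 0.064830.
1 − 2Q = 0.785124, giving −¼ ln(0.785124) = 0.060478.
d = 0.064830 + 0.060478 = 0.125308.
Under a molecular clock d = 2μt, so t = d/(2μ) = 0.125308 / (2 × 8.9 × 10^-8) = 0.70 million years.

0.70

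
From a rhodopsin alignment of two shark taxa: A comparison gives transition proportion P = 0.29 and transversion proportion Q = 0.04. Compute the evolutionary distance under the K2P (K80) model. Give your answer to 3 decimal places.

Under the Kimura two-parameter model, d = −½ ln(1 − 2P − Q) − ¼ ln(1 − 2Q).
1 − 2P − Q = 0.38, giving −½ ln(0.38) = 0.483792.
1 − 2Q = 0.92, giving −¼ ln(0.92) = 0.020845.
d = 0.483792 + 0.020845 = 0.504637.

0.505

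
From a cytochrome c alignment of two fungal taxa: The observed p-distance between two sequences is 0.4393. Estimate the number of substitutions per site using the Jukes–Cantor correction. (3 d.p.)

d = −(3/4) ln(1 − 4p/3) = −0.75 ln(1 − 0.585733) = −0.75 ln(0.414267)
  = −0.75 × (-0.881245) = 0.660934 substitutions/site.

0.661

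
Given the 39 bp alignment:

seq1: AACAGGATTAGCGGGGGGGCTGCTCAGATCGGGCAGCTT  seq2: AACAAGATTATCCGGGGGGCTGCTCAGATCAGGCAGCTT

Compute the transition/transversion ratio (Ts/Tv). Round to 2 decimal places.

Transitions are A↔G and C↔T; transversions are all other mismatches.
Transitions: 2. Transversions: 2.
R = 2/2 = 1.00.

1.00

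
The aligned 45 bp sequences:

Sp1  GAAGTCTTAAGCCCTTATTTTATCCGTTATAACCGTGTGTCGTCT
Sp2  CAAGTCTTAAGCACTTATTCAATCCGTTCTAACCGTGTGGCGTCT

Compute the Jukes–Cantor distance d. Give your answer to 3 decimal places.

The sequences differ at 6 of 45 sites (1, 13, 20, 21, 29, 40), so p = 6/45 ≈ 0.133333.
d = −(3/4) ln(1 − 4p/3) = −0.75 ln(1 − 0.177777) = −0.75 ln(0.822223)
  = −0.75 × (-0.195744) = 0.146808 substitutions/site.

0.147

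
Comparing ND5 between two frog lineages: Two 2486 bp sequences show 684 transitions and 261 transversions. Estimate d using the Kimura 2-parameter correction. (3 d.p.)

P = 684/2486 ≈ 0.275141 and Q = 261/2486 ≈ 0.104988.
Under the Kimura two-parameter model, d = −½ ln(1 − 2P − Q) − ¼ ln(1 − 2Q).
1 − 2P − Q = 0.34473, giving −½ ln(0.34473) = 0.532497.
1 − 2Q = 0.790024, giving −¼ ln(0.790024) = 0.058923.
d = 0.532497 + 0.058923 = 0.591420.

0.591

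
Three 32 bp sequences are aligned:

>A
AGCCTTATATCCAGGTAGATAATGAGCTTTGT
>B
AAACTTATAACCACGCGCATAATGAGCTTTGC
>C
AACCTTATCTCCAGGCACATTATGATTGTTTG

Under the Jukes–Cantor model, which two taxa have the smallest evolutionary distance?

A–B: 8/32 differ, p = 0.250, d = 0.304.
A–C: 10/32 differ, p = 0.313, d = 0.404.
B–C: 11/32 differ, p = 0.344, d = 0.460.
The smallest distance is between A and B.

A and B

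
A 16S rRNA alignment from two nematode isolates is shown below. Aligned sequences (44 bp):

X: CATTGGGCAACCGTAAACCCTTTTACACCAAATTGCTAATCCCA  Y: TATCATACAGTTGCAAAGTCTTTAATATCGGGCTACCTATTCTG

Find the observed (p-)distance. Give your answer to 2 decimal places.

The sequences differ at 24 of 44 positions.
p = 24/44 = 0.545454… ≈ 0.55 (to 2 d.p.).

0.55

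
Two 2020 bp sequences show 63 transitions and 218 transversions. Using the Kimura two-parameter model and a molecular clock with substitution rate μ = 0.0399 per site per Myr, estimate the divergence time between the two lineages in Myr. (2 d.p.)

P = 63/2020 ≈ 0.031188 and Q = 218/2020 ≈ 0.107921.
Under the Kimura two-parameter model, d = −½ ln(1 − 2P − Q) − ¼ ln(1 − 2Q).
1 − 2P − Q = 0.829703, giving −½ ln(0.829703) = 0.093344.
1 − 2Q = 0.784158, giving −¼ ln(0.784158) = 0.060786.
d = 0.093344 + 0.060786 = 0.154130.
Under a molecular clock d = 2μt, so t = d/(2μ) = 0.154130 / (2 × 0.0399) = 1.93 Myr.

1.93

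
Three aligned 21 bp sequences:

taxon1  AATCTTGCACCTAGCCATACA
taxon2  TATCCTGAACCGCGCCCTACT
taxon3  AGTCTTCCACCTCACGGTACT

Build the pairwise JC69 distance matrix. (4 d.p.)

d(taxon1,taxon2) = 0.4408, d(taxon1,taxon3) = 0.4408, d(taxon2,taxon3) = 0.6355

taxon1–taxon2: 7/21 sites differ → p ≈ 0.333333, d = −0.75 ln(1 − 0.444444) = 0.440839 ≈ 0.4408.
taxon1–taxon3: 7/21 sites differ → p ≈ 0.333333, d = −0.75 ln(1 − 0.444444) = 0.440839 ≈ 0.4408.
taxon2–taxon3: 9/21 sites differ → p ≈ 0.428571, d = −0.75 ln(1 − 0.571428) = 0.635472 ≈ 0.6355.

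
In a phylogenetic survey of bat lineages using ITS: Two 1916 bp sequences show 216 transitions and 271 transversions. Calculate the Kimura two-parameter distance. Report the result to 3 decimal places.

P = 216/1916 ≈ 0.112735 and Q = 271/1916 ≈ 0.141441.
Under the Kimura two-parameter model, d = −½ ln(1 − 2P − Q) − ¼ ln(1 − 2Q).
1 − 2P − Q = 0.633089, giving −½ ln(0.633089) = 0.228572.
1 − 2Q = 0.717118, giving −¼ ln(0.717118) = 0.083129.
d = 0.228572 + 0.083129 = 0.311701.

0.312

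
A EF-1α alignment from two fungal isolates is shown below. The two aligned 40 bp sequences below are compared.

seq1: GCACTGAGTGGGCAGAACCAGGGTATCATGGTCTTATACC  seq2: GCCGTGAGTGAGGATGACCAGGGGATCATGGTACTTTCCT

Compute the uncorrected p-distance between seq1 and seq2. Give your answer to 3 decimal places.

0.300

The sequences differ at 12 of 40 positions.
p = 12/40 = 0.300.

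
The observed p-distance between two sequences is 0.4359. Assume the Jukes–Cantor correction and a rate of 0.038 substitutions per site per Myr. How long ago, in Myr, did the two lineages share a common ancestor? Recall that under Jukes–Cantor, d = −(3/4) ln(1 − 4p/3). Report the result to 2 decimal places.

8.59

d = −(3/4) ln(1 − 4p/3) = −0.75 ln(1 − 0.5812) = −0.75 ln(0.4188)
  = −0.75 × (-0.870362) = 0.652772 substitutions/site.
Under a molecular clock d = 2μt, so t = d/(2μ) = 0.652772 / (2 × 0.038) = 8.59 Myr.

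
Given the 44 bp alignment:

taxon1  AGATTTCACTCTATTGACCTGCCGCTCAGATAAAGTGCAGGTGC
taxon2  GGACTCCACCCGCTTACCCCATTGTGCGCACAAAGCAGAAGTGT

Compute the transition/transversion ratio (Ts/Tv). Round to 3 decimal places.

Transitions are A↔G and C↔T; transversions are all other mismatches.
Transitions: 16. Transversions: 6.
R = 16/6 = 2.666666… ≈ 2.667 (to 3 d.p.).

2.667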